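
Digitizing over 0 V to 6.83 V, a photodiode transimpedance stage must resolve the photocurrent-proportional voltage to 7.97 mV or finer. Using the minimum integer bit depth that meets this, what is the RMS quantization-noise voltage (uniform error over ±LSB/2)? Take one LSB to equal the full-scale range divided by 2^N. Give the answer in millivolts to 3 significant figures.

1.93 mV

Full-scale range = 6.83 V.
6.83 V / 7.97 mV = 857.0. Since 2^9 = 512 and 2^10 = 1024, N = 10.
Step size = 6.83/1024 V = 6.6699 mV.
σ_q = LSB/√12 = 6.6699 mV/3.4641 = 1.93 mV.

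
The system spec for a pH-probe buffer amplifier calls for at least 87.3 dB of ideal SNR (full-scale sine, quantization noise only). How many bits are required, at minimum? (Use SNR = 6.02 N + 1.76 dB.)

15 bits

Solving 6.02 N ≥ 87.3 − 1.76: N ≥ 14.209. Round up → N = 15.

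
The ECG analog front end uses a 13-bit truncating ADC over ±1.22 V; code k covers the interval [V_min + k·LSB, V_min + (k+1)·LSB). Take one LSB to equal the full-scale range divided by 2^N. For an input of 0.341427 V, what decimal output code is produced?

5242

Span: 1.22 V − (-1.22 V) = 2.44 V. LSB = 2.44 V / 2^13 ≈ 297.9 µV.
(V_in − V_min) × 2^13/range = (0.341427 − (-1.22)) × 8192/2.44 = 5242.299.
Floor → code = 5242.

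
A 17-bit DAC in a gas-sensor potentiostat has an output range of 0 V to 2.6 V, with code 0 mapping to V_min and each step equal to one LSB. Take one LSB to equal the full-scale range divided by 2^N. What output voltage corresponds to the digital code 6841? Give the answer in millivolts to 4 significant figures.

Range is 2.6 V. LSB = 2.6 V / 2^17.
V_out = V_min + code × LSB = 0 V + 6841 × 2.6 V / 131072
      = 0 + 0.135701 = 0.135701 V.

135.7 mV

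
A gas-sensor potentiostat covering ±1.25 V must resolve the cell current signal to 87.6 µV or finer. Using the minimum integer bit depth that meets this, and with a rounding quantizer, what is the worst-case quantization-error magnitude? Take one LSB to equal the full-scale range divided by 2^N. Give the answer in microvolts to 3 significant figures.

Range = 1.25 − (-1.25) = 2.5 V.
Levels needed ≥ 2.5/87.6 µV = 28540. 2^15 = 32768 suffices, so N_min = 15.
One LSB is 2.5 V / 32768 = 76.294 µV.
|e|_max = LSB/2 = 38.1 µV.

38.1 µV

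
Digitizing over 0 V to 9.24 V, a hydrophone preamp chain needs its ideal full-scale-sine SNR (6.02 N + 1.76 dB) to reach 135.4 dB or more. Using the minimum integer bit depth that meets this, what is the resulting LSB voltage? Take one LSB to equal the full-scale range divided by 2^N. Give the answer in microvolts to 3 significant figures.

1.10 µV

Full-scale range = 9.24 V.
N ≥ (135.4 − 1.76)/6.02 = 22.199 → N_min = 23.
One LSB is 9.24 V / 8388608 = 1.10 µV.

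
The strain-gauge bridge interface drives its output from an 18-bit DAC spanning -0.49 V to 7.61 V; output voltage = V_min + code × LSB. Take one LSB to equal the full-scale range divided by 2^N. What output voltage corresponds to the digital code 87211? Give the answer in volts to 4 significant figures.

Range = 7.61 − (-0.49) = 8.1 V. LSB = 8.1 V / 2^18.
V_out = V_min + code × LSB = -0.49 V + 87211 × 8.1 V / 262144
      = -0.49 + 2.69474 = 2.20474 V.

2.205 V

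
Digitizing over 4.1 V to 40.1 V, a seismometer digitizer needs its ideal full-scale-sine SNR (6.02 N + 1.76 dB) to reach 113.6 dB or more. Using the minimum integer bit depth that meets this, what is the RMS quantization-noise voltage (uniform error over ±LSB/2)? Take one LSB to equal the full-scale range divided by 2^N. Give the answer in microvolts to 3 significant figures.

The full-scale span is 40.1 − (4.1) = 36 V.
Required N = ⌈(113.6 − 1.76)/6.02⌉ = ⌈18.578⌉ = 19.
One LSB is 36 V / 524288 = 68.665 µV.
RMS noise = LSB/√12 = 19.8 µV.

19.8 µV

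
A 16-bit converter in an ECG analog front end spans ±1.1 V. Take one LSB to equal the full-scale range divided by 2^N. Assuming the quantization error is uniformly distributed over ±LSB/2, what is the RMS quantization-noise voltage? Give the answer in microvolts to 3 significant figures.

9.69 µV

The full-scale span is 1.1 − (-1.1) = 2.2 V.
LSB = 2.2 V / 2^16 = 33.569 µV.
V_rms = LSB/√12 = 33.569 µV / √12 = 9.69 µV.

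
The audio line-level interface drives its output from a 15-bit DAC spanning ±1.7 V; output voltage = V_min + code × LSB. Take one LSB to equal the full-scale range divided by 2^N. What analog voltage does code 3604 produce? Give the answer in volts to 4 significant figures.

-1.326 V

Range = 1.7 − (-1.7) = 3.4 V. LSB = 3.4 V / 2^15.
V_out = V_min + code × LSB = -1.7 V + 3604 × 3.4 V / 32768
      = -1.7 + 0.373950 = -1.32605 V.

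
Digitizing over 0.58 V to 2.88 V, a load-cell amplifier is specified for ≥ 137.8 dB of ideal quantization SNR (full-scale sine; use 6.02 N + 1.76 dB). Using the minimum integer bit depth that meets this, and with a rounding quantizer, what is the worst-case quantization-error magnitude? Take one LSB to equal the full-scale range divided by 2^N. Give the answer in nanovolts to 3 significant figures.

137 nV

Full-scale range = 2.88 V − (0.58 V) = 2.3 V.
6.02 N + 1.76 ≥ 137.8 gives N ≥ 22.598, so the minimum integer is 23.
Step size = 2.3/8388608 V = 274.18 nV.
|e|_max = LSB/2 = 137 nV.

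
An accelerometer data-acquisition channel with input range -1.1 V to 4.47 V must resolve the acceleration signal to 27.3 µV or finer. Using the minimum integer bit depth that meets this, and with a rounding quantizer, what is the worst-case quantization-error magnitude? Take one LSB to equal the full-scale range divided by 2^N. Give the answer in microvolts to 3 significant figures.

10.6 µV

Span: 4.47 V − (-1.1 V) = 5.57 V.
Need 2^N ≥ 5.57 V / 27.3 µV = 204000 → N_min = 18.
LSB = 5.57 V ÷ 2^18 = 5.57/262144 V = 21.248 µV.
Half an LSB is 10.6 µV.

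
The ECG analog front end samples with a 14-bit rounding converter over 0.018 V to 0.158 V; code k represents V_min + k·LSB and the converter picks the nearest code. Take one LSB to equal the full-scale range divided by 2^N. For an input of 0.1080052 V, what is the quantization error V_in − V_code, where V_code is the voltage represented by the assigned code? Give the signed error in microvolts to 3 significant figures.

+1.54 µV

Range = 0.158 − (0.018) = 0.14 V. LSB = 0.14 V / 2^14 ≈ 8.545 µV.
Position in LSBs: (0.1080052 − (0.018)) × 16384/0.14 = 10533.1800; rounding gives k = 10533.
Reconstructed level: 0.018 + 10533 × 0.14/16384 V = 0.10800366211 V.
e = 0.1080052 − (0.10800366211) = +1.54 µV.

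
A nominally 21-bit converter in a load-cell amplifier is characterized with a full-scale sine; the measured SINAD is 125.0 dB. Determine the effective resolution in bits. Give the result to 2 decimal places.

20.47 bits

ENOB = (SINAD − 1.76) / 6.02 = (125.0 − 1.76) / 6.02 = 123.24 / 6.02 = 20.4718.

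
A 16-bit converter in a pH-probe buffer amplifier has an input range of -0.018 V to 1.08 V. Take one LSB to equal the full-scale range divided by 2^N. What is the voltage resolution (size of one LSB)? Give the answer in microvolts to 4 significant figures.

16.75 µV

Range = 1.08 − (-0.018) = 1.098 V.
2^16 = 65536 levels.
Step size = 1.098/65536 V = 16.75 µV.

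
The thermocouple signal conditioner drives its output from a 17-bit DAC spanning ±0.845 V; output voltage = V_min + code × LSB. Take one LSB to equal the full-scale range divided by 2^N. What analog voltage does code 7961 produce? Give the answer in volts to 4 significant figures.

-0.7424 V

The full-scale span is 0.845 − (-0.845) = 1.69 V. LSB = 1.69 V / 2^17.
Output = V_min + (7961/131072) × range = -0.845 + 0.0607376 × 1.69 V
      = -0.845 V + 0.102647 V = -0.742353 V.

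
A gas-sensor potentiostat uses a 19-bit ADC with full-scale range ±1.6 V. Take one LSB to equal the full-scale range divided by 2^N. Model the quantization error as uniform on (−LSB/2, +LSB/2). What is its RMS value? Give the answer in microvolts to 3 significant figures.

1.76 µV

Range = 1.6 − (-1.6) = 3.2 V.
LSB = 3.2 V / 2^19 = 6.1035 µV.
RMS of a uniform error over width LSB is LSB/√12 = 1.76 µV.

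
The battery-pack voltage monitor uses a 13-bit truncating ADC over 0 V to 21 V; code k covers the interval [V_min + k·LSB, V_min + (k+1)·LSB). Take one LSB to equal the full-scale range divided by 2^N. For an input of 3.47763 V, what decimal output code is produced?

1356

V_FS = 21 V. LSB = 21 V / 2^13 ≈ 2.563 mV.
V_in − V_min = 3.47763 − (0) = 3.47763 V.
Divide by LSB: 3.47763 × 8192/21 = 1356.6069.
Truncating gives code 1356.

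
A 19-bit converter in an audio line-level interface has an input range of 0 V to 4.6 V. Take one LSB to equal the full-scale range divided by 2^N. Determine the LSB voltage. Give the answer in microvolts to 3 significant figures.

V_FS = 4.6 V.
There are 2^19 = 524288 steps.
Step size = 4.6/524288 V = 8.77 µV.

8.77 µV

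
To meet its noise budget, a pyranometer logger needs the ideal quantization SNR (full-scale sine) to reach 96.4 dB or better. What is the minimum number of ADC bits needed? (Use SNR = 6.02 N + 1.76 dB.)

6.02 N + 1.76 ≥ 96.4 gives N ≥ 15.721, so the minimum integer is 16.

16 bits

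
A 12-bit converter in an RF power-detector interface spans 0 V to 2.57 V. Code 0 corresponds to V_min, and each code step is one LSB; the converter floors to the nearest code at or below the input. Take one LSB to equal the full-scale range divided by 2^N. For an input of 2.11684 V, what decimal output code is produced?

3373

V_FS = 2.57 V. LSB = 2.57 V / 2^12 ≈ 0.6274 mV.
(V_in − V_min) × 2^12/range = (2.11684 − (0)) × 4096/2.57 = 3373.765.
Floor → code = 3373.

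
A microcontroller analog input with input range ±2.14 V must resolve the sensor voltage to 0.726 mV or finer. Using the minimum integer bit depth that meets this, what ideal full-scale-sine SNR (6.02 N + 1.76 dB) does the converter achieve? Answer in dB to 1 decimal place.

Full-scale range = 2.14 V − (-2.14 V) = 4.28 V.
Levels needed ≥ 4.28/0.726 mV = 5895. 2^13 = 8192 suffices, so N_min = 13.
6.02(13) + 1.76 = 80.02 dB.

80.0 dB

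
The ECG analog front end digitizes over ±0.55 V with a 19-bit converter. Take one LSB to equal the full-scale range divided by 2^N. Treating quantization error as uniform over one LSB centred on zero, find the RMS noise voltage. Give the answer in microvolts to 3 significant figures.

Full-scale range = 0.55 V − (-0.55 V) = 1.1 V.
LSB = 1.1 V / 2^19 = 2.0981 µV.
RMS of a uniform error over width LSB is LSB/√12 = 0.606 µV.

0.606 µV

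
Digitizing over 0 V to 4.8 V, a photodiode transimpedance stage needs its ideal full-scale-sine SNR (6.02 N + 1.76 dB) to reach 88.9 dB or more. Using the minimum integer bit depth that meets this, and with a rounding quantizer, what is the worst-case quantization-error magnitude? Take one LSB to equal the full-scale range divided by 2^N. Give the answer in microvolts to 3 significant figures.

73.2 µV

Span = 4.8 V.
Required N = ⌈(88.9 − 1.76)/6.02⌉ = ⌈14.475⌉ = 15.
One LSB is 4.8 V / 32768 = 146.48 µV.
|e|_max = LSB/2 = 73.2 µV.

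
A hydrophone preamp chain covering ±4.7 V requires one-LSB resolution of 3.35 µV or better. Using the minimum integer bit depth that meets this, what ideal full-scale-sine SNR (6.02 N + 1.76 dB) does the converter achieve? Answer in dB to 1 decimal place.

Span: 4.7 V − (-4.7 V) = 9.4 V.
Need 2^N ≥ 9.4 V / 3.35 µV = 2.806e6 → N_min = 22.
6.02(22) + 1.76 = 134.20 dB.

134.2 dB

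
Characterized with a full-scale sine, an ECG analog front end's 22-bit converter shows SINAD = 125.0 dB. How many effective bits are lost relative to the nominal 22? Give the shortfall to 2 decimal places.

1.53 bits

Effective bits = (125.0 − 1.76)/6.02 = 20.4718.
Lost resolution: 22 − 20.4718 = 1.5282 bits.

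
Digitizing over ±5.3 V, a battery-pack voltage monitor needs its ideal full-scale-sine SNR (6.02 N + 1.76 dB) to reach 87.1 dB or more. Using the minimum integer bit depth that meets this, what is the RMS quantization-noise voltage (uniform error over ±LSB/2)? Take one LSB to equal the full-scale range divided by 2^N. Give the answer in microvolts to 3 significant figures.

Span: 5.3 V − (-5.3 V) = 10.6 V.
Required N = ⌈(87.1 − 1.76)/6.02⌉ = ⌈14.176⌉ = 15.
Step size = 10.6/32768 V = 323.49 µV.
V_rms = LSB/√12 = 93.4 µV.

93.4 µV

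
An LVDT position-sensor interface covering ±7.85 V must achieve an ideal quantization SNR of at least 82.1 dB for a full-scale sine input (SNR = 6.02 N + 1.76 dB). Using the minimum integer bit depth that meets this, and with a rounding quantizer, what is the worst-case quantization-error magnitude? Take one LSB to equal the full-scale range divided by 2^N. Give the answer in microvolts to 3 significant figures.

479 µV

Full-scale range = 7.85 V − (-7.85 V) = 15.7 V.
6.02 N + 1.76 ≥ 82.1 gives N ≥ 13.346, so the minimum integer is 14.
LSB = 15.7 V ÷ 2^14 = 15.7/16384 V = 0.95825 mV.
Half an LSB is 479 µV.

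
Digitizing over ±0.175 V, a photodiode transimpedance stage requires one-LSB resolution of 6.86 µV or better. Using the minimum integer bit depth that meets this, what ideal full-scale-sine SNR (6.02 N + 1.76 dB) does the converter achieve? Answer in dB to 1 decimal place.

Span: 0.175 V − (-0.175 V) = 0.35 V.
Levels needed ≥ 0.35/6.86 µV = 51020. 2^16 = 65536 suffices, so N_min = 16.
Ideal SNR at N = 16: 6.02·16 + 1.76 = 98.1 dB.

98.1 dB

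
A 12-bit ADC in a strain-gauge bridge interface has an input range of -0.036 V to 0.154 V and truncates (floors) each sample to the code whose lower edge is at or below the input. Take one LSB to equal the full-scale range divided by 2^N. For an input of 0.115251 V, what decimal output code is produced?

3260

The full-scale span is 0.154 − (-0.036) = 0.19 V. LSB = 0.19 V / 2^12 ≈ 46.39 µV.
V_in − V_min = 0.115251 − (-0.036) = 0.151251 V.
Divide by LSB: 0.151251 × 4096/0.19 = 3260.6531.
Truncating gives code 3260.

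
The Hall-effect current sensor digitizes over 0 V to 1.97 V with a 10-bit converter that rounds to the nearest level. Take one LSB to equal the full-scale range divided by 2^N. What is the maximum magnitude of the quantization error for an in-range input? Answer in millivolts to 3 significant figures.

Span = 1.97 V.
Step size = 1.97/1024 V = 1.9238 mV.
|e|_max = LSB/2 = 0.962 mV.

0.962 mV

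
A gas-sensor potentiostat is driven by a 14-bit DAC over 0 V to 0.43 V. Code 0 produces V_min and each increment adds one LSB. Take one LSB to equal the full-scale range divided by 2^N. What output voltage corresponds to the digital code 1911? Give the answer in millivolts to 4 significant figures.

Span = 0.43 V. LSB = 0.43 V / 2^14.
V_out = 0 + 1911 × (0.43/16384) V
      = 0 + 0.0501544 = 0.0501544 V.

50.15 mV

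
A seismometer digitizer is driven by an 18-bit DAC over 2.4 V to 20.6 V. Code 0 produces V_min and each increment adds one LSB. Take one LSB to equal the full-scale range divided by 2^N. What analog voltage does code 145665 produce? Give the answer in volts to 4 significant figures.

12.51 V

Full-scale range = 20.6 V − (2.4 V) = 18.2 V. LSB = 18.2 V / 2^18.
V_out = 2.4 + 145665 × (18.2/262144) V
      = 2.4 V + 10.1132 V = 12.5132 V.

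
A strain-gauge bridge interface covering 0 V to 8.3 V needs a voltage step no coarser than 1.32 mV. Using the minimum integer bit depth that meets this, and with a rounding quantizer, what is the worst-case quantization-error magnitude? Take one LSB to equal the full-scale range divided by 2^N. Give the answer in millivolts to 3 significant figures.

0.507 mV

V_FS = 8.3 V.
Required number of levels: 8.3/1.32 mV = 6287.9; smallest N with 2^N ≥ that is 13.
One LSB is 8.3 V / 8192 = 1.0132 mV.
|e|_max = LSB/2 = 0.507 mV.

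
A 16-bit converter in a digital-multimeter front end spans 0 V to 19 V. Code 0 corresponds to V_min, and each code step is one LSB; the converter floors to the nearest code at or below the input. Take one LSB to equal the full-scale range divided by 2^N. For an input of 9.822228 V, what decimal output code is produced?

33879

Full-scale range = 19 V. LSB = 19 V / 2^16 ≈ 289.9 µV.
code = ⌊(V_in − V_min)/LSB⌋ = ⌊(V_in − V_min) × 2^16 / range⌋
     = ⌊(9.822228 − (0)) × 65536 / 19⌋ = ⌊9.822228 × 65536/19⌋
     = ⌊33879.449⌋ = 33879.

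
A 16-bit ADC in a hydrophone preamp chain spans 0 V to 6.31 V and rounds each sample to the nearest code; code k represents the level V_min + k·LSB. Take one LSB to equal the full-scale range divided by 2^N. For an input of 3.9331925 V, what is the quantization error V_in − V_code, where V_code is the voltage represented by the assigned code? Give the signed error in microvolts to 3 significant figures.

+33.6 µV

Full-scale range = 6.31 V. LSB = 6.31 V / 2^16 ≈ 96.28 µV.
(3.9331925 − (0)) / LSB = 3.9331925 × 65536/6.31 = 40850.3492. Nearest integer: k = 40850.
Reconstructed level: 0 + 40850 × 6.31/65536 V = 3.9331588745 V.
Error = V_in − V_code = 3.9331925 − (3.9331588745) = +33.6 µV.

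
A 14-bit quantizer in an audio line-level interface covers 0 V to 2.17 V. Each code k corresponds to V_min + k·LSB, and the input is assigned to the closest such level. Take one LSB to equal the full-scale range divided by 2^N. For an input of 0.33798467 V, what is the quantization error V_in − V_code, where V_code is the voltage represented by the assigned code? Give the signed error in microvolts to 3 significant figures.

−18.3 µV

Full-scale range = 2.17 V. LSB = 2.17 V / 2^14 ≈ 132.4 µV.
Position in LSBs: (0.33798467 − (0)) × 16384/2.17 = 2551.8621; rounding gives k = 2552.
V_code = 0 + (2552/16384) × 2.17 = 0.33800292969 V.
V_in − V_code = 0.33798467 − (0.33800292969) = −18.3 µV.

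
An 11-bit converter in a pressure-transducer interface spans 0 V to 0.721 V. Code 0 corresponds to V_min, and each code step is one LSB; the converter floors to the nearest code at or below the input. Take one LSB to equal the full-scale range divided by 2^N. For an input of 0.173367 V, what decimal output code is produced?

492

V_FS = 0.721 V. LSB = 0.721 V / 2^11 ≈ 352.1 µV.
(V_in − V_min) × 2^11/range = (0.173367 − (0)) × 2048/0.721 = 492.449.
Floor → code = 492.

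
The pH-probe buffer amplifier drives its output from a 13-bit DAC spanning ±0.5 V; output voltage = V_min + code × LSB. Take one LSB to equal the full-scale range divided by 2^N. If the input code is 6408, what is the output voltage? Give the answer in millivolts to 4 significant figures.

282.2 mV

Range = 0.5 − (-0.5) = 1 V. LSB = 1 V / 2^13.
V_out = V_min + code × LSB = -0.5 V + 6408 × 1 V / 8192
      = -0.5 + 0.782227 = 0.282227 V.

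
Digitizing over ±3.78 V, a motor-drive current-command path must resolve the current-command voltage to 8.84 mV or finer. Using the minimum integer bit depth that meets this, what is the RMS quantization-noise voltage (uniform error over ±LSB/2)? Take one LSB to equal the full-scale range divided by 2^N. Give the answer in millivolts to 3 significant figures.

Range = 3.78 − (-3.78) = 7.56 V.
Required number of levels: 7.56/8.84 mV = 855.20; smallest N with 2^N ≥ that is 10.
LSB = 7.56 V / 2^10 = 7.3828 mV.
V_rms = LSB/√12 = 2.13 mV.

2.13 mV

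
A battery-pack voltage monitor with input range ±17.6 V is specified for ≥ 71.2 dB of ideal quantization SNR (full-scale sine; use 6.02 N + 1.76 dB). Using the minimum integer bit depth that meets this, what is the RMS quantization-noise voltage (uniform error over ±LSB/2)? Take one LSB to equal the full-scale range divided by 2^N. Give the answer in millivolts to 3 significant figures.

2.48 mV

Span: 17.6 V − (-17.6 V) = 35.2 V.
Required N = ⌈(71.2 − 1.76)/6.02⌉ = ⌈11.535⌉ = 12.
Step size = 35.2/4096 V = 8.5938 mV.
V_rms = LSB/√12 = 2.48 mV.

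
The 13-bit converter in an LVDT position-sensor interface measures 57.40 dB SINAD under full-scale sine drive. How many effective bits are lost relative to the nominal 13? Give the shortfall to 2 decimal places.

ENOB = (SINAD − 1.76)/6.02 = (57.40 − 1.76)/6.02 = 9.2425 bits.
Lost resolution: 13 − 9.2425 = 3.7575 bits.

3.76 bits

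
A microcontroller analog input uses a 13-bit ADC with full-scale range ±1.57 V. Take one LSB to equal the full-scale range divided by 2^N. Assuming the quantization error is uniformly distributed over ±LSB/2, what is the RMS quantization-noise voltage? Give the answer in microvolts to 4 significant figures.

Full-scale range = 1.57 V − (-1.57 V) = 3.14 V.
LSB = 3.14 V / 2^13 = 383.301 µV.
RMS of a uniform error over width LSB is LSB/√12 = 110.6 µV.

110.6 µV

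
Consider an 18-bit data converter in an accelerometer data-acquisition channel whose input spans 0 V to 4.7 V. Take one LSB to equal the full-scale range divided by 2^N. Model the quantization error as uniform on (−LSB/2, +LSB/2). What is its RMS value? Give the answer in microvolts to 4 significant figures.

5.176 µV

Full-scale range = 4.7 V.
LSB = 4.7 V / 2^18 = 17.9291 µV.
V_rms = LSB/√12 = 17.9291 µV / √12 = 5.176 µV.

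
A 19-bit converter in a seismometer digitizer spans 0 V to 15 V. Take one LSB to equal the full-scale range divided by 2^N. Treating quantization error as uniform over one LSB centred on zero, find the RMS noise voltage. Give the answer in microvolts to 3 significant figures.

Range is 15 V.
Step size = 15/524288 V = 28.610 µV.
RMS of a uniform error over width LSB is LSB/√12 = 8.26 µV.

8.26 µV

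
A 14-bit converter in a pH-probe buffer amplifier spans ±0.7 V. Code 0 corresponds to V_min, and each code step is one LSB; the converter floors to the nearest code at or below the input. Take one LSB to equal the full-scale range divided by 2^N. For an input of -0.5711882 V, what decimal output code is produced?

Span: 0.7 V − (-0.7 V) = 1.4 V. LSB = 1.4 V / 2^14 ≈ 85.45 µV.
V_in − V_min = -0.5711882 − (-0.7) = 0.1288118 V.
Divide by LSB: 0.1288118 × 16384/1.4 = 1507.4661.
Truncating gives code 1507.

1507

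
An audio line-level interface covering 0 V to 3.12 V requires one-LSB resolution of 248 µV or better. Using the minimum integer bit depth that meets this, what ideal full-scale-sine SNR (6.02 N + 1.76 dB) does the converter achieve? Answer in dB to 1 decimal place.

86.0 dB

Span = 3.12 V.
Levels needed ≥ 3.12/248 µV = 12580. 2^14 = 16384 suffices, so N_min = 14.
SNR = 6.02 × 14 + 1.76 = 86.04 dB.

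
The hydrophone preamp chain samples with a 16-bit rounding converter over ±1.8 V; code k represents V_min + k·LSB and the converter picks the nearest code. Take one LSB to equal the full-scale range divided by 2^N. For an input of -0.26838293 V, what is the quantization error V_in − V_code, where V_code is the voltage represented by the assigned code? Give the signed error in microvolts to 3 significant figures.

Range = 1.8 − (-1.8) = 3.6 V. LSB = 3.6 V / 2^16 ≈ 54.93 µV.
(-0.26838293 − (-1.8)) / LSB = 1.53161707 × 65536/3.6 = 27882.2379. Nearest integer: k = 27882.
Reconstructed level: -1.8 + 27882 × 3.6/65536 V = -0.26839599609 V.
Error = V_in − V_code = -0.26838293 − (-0.26839599609) = +13.1 µV.

+13.1 µV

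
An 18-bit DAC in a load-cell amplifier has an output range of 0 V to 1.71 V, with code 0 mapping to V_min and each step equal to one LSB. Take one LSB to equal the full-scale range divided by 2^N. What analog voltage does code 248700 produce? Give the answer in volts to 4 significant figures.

Span = 1.71 V. LSB = 1.71 V / 2^18.
V_out = 0 + 248700 × (1.71/262144) V
      = 0 + 1.62230 = 1.62230 V.

1.622 V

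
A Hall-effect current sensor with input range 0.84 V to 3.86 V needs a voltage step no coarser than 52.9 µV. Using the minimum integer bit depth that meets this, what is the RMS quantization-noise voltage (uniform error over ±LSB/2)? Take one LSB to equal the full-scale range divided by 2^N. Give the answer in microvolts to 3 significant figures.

Range = 3.86 − (0.84) = 3.02 V.
Levels needed ≥ 3.02/52.9 µV = 57090. 2^16 = 65536 suffices, so N_min = 16.
LSB = 3.02 V ÷ 2^16 = 3.02/65536 V = 46.082 µV.
RMS noise = LSB/√12 = 13.3 µV.

13.3 µV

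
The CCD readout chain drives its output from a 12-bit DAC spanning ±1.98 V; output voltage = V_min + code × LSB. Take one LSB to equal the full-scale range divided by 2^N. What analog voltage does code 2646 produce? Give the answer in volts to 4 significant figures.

Span: 1.98 V − (-1.98 V) = 3.96 V. LSB = 3.96 V / 2^12.
Output = V_min + (2646/4096) × range = -1.98 + 0.645996 × 3.96 V
      = -1.98 V + 2.55814 V = 0.578145 V.

0.5781 V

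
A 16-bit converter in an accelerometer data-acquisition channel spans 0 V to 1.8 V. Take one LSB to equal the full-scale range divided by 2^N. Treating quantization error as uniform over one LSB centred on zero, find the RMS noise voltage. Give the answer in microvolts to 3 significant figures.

V_FS = 1.8 V.
LSB = 1.8 V / 2^16 = 27.466 µV.
σ_q = LSB/√12 = 27.466 µV/3.4641 = 7.93 µV.

7.93 µV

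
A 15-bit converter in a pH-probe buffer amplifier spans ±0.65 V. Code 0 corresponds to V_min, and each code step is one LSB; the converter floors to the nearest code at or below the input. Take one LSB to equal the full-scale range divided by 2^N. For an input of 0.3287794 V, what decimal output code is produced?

Full-scale range = 0.65 V − (-0.65 V) = 1.3 V. LSB = 1.3 V / 2^15 ≈ 39.67 µV.
(V_in − V_min) × 2^15/range = (0.3287794 − (-0.65)) × 32768/1.3 = 24671.264.
Floor → code = 24671.

24671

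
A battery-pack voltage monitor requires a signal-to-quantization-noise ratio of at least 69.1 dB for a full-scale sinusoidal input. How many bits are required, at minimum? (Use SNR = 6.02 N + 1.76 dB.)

6.02 N + 1.76 ≥ 69.1 gives N ≥ 11.186, so the minimum integer is 12.

12 bits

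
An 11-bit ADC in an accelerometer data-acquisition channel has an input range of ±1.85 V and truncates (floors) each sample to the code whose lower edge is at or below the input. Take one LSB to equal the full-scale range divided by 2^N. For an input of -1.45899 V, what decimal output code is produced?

Span: 1.85 V − (-1.85 V) = 3.7 V. LSB = 3.7 V / 2^11 ≈ 1.807 mV.
(V_in − V_min) × 2^11/range = (-1.45899 − (-1.85)) × 2048/3.7 = 216.429.
Floor → code = 216.

216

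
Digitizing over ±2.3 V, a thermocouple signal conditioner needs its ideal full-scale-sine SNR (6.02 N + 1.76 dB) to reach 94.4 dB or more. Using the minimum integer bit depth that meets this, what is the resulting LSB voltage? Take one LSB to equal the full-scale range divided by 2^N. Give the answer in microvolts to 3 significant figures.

Full-scale range = 2.3 V − (-2.3 V) = 4.6 V.
N ≥ (94.4 − 1.76)/6.02 = 15.389 → N_min = 16.
Step size = 4.6/65536 V = 70.2 µV.

70.2 µV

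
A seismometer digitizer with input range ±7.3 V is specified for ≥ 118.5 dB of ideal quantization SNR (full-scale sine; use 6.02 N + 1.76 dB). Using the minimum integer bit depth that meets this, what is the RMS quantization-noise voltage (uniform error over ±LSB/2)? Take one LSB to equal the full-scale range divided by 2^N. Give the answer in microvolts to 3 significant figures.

4.02 µV

Full-scale range = 7.3 V − (-7.3 V) = 14.6 V.
Solving 6.02 N ≥ 118.5 − 1.76: N ≥ 19.392. Round up → N = 20.
LSB = 14.6 V ÷ 2^20 = 14.6/1048576 V = 13.924 µV.
σ_q = LSB/√12 = 13.924 µV/3.4641 = 4.02 µV.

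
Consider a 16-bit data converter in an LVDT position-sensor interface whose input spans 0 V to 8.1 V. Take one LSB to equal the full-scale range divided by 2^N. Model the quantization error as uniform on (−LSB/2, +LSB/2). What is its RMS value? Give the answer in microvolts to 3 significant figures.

35.7 µV

Span = 8.1 V.
LSB = 8.1 V / 2^16 = 123.60 µV.
RMS of a uniform error over width LSB is LSB/√12 = 35.7 µV.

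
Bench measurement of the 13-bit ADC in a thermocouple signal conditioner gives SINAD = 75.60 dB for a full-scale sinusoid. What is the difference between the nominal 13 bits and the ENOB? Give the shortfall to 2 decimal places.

0.73 bits

N_eff = (75.60 − 1.76)/6.02 = 12.2658 bits.
Lost resolution: 13 − 12.2658 = 0.7342 bits.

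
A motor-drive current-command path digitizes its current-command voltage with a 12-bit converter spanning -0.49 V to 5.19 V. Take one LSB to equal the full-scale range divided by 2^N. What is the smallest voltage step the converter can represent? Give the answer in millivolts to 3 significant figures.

1.39 mV

Full-scale range = 5.19 V − (-0.49 V) = 5.68 V.
Number of codes = 2^12 = 4096.
LSB = 5.68 V / 2^12 = 1.39 mV.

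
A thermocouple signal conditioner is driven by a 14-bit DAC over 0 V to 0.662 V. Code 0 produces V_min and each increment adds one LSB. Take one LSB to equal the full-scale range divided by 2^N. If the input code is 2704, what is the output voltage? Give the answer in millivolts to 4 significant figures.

109.3 mV

Full-scale range = 0.662 V. LSB = 0.662 V / 2^14.
Output = V_min + (2704/16384) × range = 0 + 0.165039 × 0.662 V
      = 0 + 0.109256 = 0.109256 V.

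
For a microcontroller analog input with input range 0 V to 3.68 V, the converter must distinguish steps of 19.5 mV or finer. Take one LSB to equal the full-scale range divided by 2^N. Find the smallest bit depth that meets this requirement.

8 bits

Full-scale range = 3.68 V.
3.68 V / 19.5 mV = 188.7. Since 2^7 = 128 and 2^8 = 256, N = 8.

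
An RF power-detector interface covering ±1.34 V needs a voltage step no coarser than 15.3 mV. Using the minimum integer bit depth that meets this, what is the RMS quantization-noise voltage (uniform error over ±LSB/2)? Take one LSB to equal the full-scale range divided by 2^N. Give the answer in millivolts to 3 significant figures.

Full-scale range = 1.34 V − (-1.34 V) = 2.68 V.
2.68 V / 15.3 mV = 175.2. Since 2^7 = 128 and 2^8 = 256, N = 8.
LSB = 2.68 V ÷ 2^8 = 2.68/256 V = 10.469 mV.
V_rms = LSB/√12 = 3.02 mV.

3.02 mV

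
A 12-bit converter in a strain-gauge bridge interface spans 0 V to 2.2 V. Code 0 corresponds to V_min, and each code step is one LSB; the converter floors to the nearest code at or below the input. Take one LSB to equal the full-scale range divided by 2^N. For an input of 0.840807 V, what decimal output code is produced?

1565

Span = 2.2 V. LSB = 2.2 V / 2^12 ≈ 0.5371 mV.
(V_in − V_min) × 2^12/range = (0.840807 − (0)) × 4096/2.2 = 1565.430.
Floor → code = 1565.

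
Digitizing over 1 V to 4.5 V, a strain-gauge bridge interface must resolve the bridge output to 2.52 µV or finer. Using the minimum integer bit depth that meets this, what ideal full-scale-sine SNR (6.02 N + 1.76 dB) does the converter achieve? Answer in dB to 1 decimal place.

128.2 dB

Full-scale range = 4.5 V − (1 V) = 3.5 V.
3.5 V / 2.52 µV = 1.389e6. Since 2^20 = 1048576 and 2^21 = 2097152, N = 21.
6.02(21) + 1.76 = 128.18 dB.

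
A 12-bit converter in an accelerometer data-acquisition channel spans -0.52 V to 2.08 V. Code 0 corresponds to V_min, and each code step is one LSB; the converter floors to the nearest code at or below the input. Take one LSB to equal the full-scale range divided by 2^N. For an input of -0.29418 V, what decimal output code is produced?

Span: 2.08 V − (-0.52 V) = 2.6 V. LSB = 2.6 V / 2^12 ≈ 0.6348 mV.
V_in − V_min = -0.29418 − (-0.52) = 0.22582 V.
Divide by LSB: 0.22582 × 4096/2.6 = 355.7534.
Truncating gives code 355.

355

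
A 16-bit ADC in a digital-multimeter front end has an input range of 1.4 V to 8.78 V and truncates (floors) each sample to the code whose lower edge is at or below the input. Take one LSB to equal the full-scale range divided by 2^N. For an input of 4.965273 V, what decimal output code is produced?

Span: 8.78 V − (1.4 V) = 7.38 V. LSB = 7.38 V / 2^16 ≈ 112.6 µV.
(V_in − V_min) × 2^16/range = (4.965273 − (1.4)) × 65536/7.38 = 31660.397.
Floor → code = 31660.

31660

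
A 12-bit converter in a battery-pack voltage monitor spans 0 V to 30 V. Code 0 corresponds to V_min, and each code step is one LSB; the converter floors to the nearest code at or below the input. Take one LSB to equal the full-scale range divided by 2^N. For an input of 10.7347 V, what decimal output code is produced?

1465

Range is 30 V. LSB = 30 V / 2^12 ≈ 7.324 mV.
V_in − V_min = 10.7347 − (0) = 10.7347 V.
Divide by LSB: 10.7347 × 4096/30 = 1465.6444.
Truncating gives code 1465.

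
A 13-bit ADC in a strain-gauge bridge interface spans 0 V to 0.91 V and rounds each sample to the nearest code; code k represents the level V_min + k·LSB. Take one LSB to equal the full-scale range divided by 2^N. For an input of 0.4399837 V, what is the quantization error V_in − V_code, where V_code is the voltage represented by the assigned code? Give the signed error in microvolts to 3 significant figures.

Range is 0.91 V. LSB = 0.91 V / 2^13 ≈ 111.1 µV.
(V_in − V_min)/LSB = (0.4399837 − (0)) × 8192/0.91 = 3960.8203 → nearest code k = 3961.
V_code = V_min + k × range/2^13 = 0 + 3961 × 0.91/8192 = 0.4400036621 V.
e = 0.4399837 − (0.4400036621) = −20.0 µV.

−20.0 µV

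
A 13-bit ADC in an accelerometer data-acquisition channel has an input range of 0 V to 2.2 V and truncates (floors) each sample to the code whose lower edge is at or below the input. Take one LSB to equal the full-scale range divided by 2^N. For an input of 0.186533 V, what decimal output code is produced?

694

Full-scale range = 2.2 V. LSB = 2.2 V / 2^13 ≈ 268.6 µV.
(V_in − V_min) × 2^13/range = (0.186533 − (0)) × 8192/2.2 = 694.581.
Floor → code = 694.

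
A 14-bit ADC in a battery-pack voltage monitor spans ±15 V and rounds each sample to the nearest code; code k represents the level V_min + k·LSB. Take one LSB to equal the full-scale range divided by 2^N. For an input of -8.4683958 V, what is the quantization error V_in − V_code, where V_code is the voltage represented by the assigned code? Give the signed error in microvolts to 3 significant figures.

+232 µV

Range = 15 − (-15) = 30 V. LSB = 30 V / 2^14 ≈ 1.831 mV.
Position in LSBs: (-8.4683958 − (-15)) × 16384/30 = 3567.1268; rounding gives k = 3567.
V_code = V_min + k × range/2^14 = -15 + 3567 × 30/16384 = -8.4686279297 V.
e = -8.4683958 − (-8.4686279297) = +232 µV.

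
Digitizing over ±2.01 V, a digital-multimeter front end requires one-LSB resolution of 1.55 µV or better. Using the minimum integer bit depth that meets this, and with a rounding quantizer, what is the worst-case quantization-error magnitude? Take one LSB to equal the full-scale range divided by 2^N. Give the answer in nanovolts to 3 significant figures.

Full-scale range = 2.01 V − (-2.01 V) = 4.02 V.
4.02 V / 1.55 µV = 2.594e6. Since 2^21 = 2097152 and 2^22 = 4194304, N = 22.
One LSB is 4.02 V / 4194304 = 0.95844 µV.
Half an LSB is 479 nV.

479 nV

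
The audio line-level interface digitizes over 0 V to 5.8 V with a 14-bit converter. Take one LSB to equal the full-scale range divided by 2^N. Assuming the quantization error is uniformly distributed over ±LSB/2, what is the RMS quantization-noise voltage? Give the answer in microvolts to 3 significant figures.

V_FS = 5.8 V.
Step size = 5.8/16384 V = 354.00 µV.
σ_q = LSB/√12 = 354.00 µV/3.4641 = 102 µV.

102 µV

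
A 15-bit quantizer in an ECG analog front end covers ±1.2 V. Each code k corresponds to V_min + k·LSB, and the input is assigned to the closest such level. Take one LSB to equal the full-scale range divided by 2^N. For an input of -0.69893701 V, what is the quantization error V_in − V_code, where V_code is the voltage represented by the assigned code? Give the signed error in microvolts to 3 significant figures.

The full-scale span is 1.2 − (-1.2) = 2.4 V. LSB = 2.4 V / 2^15 ≈ 73.24 µV.
(-0.69893701 − (-1.2)) / LSB = 0.50106299 × 32768/2.4 = 6841.1800. Nearest integer: k = 6841.
V_code = -1.2 + (6841/32768) × 2.4 = -0.69895019531 V.
e = -0.69893701 − (-0.69895019531) = +13.2 µV.

+13.2 µV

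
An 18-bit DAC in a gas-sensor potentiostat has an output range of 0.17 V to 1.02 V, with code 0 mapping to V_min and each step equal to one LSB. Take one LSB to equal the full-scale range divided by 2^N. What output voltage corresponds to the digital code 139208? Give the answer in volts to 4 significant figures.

0.6214 V

Full-scale range = 1.02 V − (0.17 V) = 0.85 V. LSB = 0.85 V / 2^18.
V_out = 0.17 + 139208 × (0.85/262144) V
      = 0.17 V + 0.451381 V = 0.621381 V.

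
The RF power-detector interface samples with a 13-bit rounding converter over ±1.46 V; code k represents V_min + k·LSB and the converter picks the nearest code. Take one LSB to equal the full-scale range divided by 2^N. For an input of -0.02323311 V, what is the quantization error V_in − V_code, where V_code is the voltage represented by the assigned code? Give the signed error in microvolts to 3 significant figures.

Range = 1.46 − (-1.46) = 2.92 V. LSB = 2.92 V / 2^13 ≈ 356.4 µV.
Position in LSBs: (-0.02323311 − (-1.46)) × 8192/2.92 = 4030.8200; rounding gives k = 4031.
Reconstructed level: -1.46 + 4031 × 2.92/8192 V = -0.02316894531 V.
V_in − V_code = -0.02323311 − (-0.02316894531) = −64.2 µV.

−64.2 µV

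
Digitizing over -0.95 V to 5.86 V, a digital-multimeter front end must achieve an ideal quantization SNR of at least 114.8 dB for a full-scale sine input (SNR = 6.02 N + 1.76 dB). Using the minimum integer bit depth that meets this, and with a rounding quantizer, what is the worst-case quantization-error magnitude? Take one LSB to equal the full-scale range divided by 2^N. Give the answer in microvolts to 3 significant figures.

The full-scale span is 5.86 − (-0.95) = 6.81 V.
N ≥ (114.8 − 1.76)/6.02 = 18.777 → N_min = 19.
LSB = 6.81 V ÷ 2^19 = 6.81/524288 V = 12.989 µV.
Max error for round-to-nearest is LSB/2 = 6.49 µV.

6.49 µV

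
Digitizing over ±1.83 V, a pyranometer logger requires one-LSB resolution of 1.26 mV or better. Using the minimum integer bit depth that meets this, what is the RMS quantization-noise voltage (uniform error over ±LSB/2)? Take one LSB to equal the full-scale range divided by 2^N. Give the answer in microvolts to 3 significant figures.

258 µV

Range = 1.83 − (-1.83) = 3.66 V.
Required number of levels: 3.66/1.26 mV = 2904.8; smallest N with 2^N ≥ that is 12.
LSB = 3.66 V ÷ 2^12 = 3.66/4096 V = 0.89355 mV.
σ_q = LSB/√12 = 0.89355 mV/3.4641 = 258 µV.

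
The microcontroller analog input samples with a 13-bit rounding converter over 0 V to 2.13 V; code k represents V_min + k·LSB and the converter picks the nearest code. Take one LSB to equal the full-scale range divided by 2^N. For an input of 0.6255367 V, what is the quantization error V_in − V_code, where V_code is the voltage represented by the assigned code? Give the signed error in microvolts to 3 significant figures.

−46.8 µV

Full-scale range = 2.13 V. LSB = 2.13 V / 2^13 ≈ 260.0 µV.
(V_in − V_min)/LSB = (0.6255367 − (0)) × 8192/2.13 = 2405.8200 → nearest code k = 2406.
V_code = 0 + (2406/8192) × 2.13 = 0.6255834961 V.
V_in − V_code = 0.6255367 − (0.6255834961) = −46.8 µV.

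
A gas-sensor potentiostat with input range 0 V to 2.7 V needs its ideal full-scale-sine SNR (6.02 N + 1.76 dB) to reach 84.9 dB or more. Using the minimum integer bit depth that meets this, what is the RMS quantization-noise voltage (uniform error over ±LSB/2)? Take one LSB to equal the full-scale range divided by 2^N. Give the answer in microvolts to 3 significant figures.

47.6 µV

Full-scale range = 2.7 V.
6.02 N + 1.76 ≥ 84.9 gives N ≥ 13.811, so the minimum integer is 14.
LSB = 2.7 V / 2^14 = 164.79 µV.
σ_q = LSB/√12 = 164.79 µV/3.4641 = 47.6 µV.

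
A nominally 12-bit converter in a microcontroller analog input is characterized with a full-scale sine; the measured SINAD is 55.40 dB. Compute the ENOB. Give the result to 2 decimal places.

ENOB = (55.40 − 1.76)/6.02 = 8.9103 bits.

8.91 bits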